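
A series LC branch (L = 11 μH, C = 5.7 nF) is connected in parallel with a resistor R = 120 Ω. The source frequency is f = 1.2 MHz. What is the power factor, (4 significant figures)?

ω = 2πf = 7.54e+06 rad/s
X_L = ωL = 82.94 Ω
X_C = 1/(ωC) = 23.27 Ω
Branch 1: Z₁ = R = 120.0 Ω
Branch 2 (series LC): Z₂ = j(X_L − X_C) = j59.67 Ω
Parallel: Z = Z₁Z₂/(Z₁+Z₂), |Z| = 53.43 Ω, ∠Z = 63.56°
cos φ = cos(63.56°) = 0.4452

0.4452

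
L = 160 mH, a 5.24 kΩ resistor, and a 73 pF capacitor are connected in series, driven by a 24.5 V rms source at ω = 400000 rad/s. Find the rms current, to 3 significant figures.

X_L = ωL = 64000 Ω
X_C = 1/(ωC) = 34200 Ω
Net reactance X = X_L − X_C = 29800 Ω
Z = 5240 + j29800 Ω
|Z| = √(5240² + 29800²) = 30200 Ω
I = V/|Z| = 24.5/30200 = 811 μA

811 μA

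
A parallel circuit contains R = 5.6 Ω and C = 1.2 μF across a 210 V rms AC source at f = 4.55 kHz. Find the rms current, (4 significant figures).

38.19 A

ω = 2πf = 28590 rad/s
X_C = 1/(ωC) = 29.15 Ω
Parallel: admittances add. Y = 1/R + jωC
Y = (0.1786 + j0.03431) S
|Y| = 0.1818 S → |Z| = 1/|Y| = 5.499 Ω, ∠Z = −∠Y = -10.87°
I = V/|Z| = 210/5.499 = 38.19 A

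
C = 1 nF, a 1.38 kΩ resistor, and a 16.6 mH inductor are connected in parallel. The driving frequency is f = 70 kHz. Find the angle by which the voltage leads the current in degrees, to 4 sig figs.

ω = 2πf = 439800 rad/s
X_L = ωL = 7301 Ω
X_C = 1/(ωC) = 2274 Ω
Parallel: admittances add. Y = 1/R + 1/(jωL) + jωC
Y = (0.0007246 + j0.0003029) S
|Y| = 0.0007854 S → |Z| = 1/|Y| = 1273 Ω, ∠Z = −∠Y = -22.68°

-22.68°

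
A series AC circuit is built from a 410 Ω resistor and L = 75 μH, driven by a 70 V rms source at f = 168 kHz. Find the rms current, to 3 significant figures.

ω = 2πf = 1.056e+06 rad/s
X_L = ωL = 79.2 Ω
Z = 410 + j79.2 Ω
|Z| = √(410² + 79.2²) = 418 Ω
I = V/|Z| = 70/418 = 168 mA

168 mA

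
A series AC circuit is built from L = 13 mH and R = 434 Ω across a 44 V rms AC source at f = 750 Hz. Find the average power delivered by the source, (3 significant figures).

ω = 2πf = 4712 rad/s
X_L = ωL = 61.3 Ω
Z = 434 + j61.3 Ω
|Z| = √(434² + 61.3²) = 438 Ω
∠Z = arctan(61.3/434) = 8.03°
I = V/|Z| = 100 mA
P = VI cos φ = 44 × 0.100 × cos(8.03°) = 4.37 W

4.37 W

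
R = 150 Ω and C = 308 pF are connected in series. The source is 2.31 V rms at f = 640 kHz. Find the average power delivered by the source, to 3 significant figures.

ω = 2πf = 4.021e+06 rad/s
X_C = 1/(ωC) = 807 Ω
Z = 150 − j807 Ω
|Z| = √(150² + 807²) = 821 Ω
∠Z = arctan(-807/150) = -79.5°
I = V/|Z| = 2.81 mA
P = VI cos φ = 2.31 × 0.00281 × cos(-79.5°) = 1.19 mW

1.19 mW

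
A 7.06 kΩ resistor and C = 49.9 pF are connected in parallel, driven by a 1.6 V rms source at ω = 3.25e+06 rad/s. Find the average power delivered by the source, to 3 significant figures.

X_C = 1/(ωC) = 6170 Ω
Parallel: admittances add. Y = 1/R + jωC
Y = (0.000142 + j0.000162) S
|Y| = 0.000215 S → |Z| = 1/|Y| = 4640 Ω, ∠Z = −∠Y = -48.9°
I = V/|Z| = 345 μA
P = VI cos φ = 1.6 × 0.000345 × cos(-48.9°) = 363 μW

363 μW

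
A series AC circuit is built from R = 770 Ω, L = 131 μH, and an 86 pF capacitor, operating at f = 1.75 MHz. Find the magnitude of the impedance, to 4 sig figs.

860.0 Ω

ω = 2πf = 1.1e+07 rad/s
X_L = ωL = 1440 Ω
X_C = 1/(ωC) = 1058 Ω
Net reactance X = X_L − X_C = 382.9 Ω
Z = 770.0 + j382.9 Ω
|Z| = √(770.0² + 382.9²) = 860.0 Ω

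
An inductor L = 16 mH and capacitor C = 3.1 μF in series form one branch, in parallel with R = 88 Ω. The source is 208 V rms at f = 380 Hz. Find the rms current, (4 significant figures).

3.193 A

ω = 2πf = 2388 rad/s
X_L = ωL = 38.20 Ω
X_C = 1/(ωC) = 135.1 Ω
Branch 1: Z₁ = R = 88.00 Ω
Branch 2 (series LC): Z₂ = j(X_L − X_C) = −j96.90 Ω
Parallel: Z = Z₁Z₂/(Z₁+Z₂), |Z| = 65.15 Ω, ∠Z = -42.24°
I = V/|Z| = 208/65.15 = 3.193 A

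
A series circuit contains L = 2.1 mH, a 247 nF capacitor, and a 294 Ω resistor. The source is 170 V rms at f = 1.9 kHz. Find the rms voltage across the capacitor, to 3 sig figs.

134 V

ω = 2πf = 11940 rad/s
X_L = ωL = 25.1 Ω
X_C = 1/(ωC) = 339 Ω
Net reactance X = X_L − X_C = -314 Ω
Z = 294 − j314 Ω
|Z| = √(294² + 314²) = 430 Ω
I = V/|Z| = 395 mA
V_C = I·|Z_C| = 0.395 × 339 = 134 V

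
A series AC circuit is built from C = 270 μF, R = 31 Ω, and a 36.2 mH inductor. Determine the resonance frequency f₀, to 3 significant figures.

ω₀ = 1/√(LC) = 1/√(0.0362 × 0.00027) = 319.9 rad/s
f₀ = ω₀/(2π) = 50.9 Hz

50.9 Hz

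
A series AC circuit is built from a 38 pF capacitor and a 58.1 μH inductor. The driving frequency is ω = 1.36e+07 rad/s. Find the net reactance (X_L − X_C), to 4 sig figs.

X_L = ωL = 790.2 Ω
X_C = 1/(ωC) = 1935 Ω
X = 790.2 − 1935 = -1145 Ω

-1145 Ω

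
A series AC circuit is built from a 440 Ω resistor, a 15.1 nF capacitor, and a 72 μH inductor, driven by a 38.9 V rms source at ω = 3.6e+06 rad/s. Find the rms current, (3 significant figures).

77.6 mA

X_L = ωL = 259 Ω
X_C = 1/(ωC) = 18.4 Ω
Net reactance X = X_L − X_C = 241 Ω
Z = 440 + j241 Ω
|Z| = √(440² + 241²) = 502 Ω
I = V/|Z| = 38.9/502 = 77.6 mA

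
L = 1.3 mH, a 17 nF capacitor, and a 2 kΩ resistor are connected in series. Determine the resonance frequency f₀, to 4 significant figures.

ω₀ = 1/√(LC) = 1/√(0.0013 × 1.7e-08) = 212700 rad/s
f₀ = ω₀/(2π) = 33.86 kHz

33.86 kHz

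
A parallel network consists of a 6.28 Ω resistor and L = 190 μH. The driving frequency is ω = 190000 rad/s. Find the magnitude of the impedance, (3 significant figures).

X_L = ωL = 36.1 Ω
Parallel: admittances add. Y = 1/R + 1/(jωL)
Y = (0.159 − j0.0277) S
|Y| = 0.162 S → |Z| = 1/|Y| = 6.19 Ω, ∠Z = −∠Y = 9.87°

6.19 Ω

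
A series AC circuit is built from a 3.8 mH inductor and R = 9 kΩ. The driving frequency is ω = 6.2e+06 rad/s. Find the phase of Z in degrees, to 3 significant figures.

X_L = ωL = 23600 Ω
Z = 9000 + j23600 Ω
|Z| = √(9000² + 23600²) = 25200 Ω
∠Z = arctan(23600/9000) = 69.1°

69.1°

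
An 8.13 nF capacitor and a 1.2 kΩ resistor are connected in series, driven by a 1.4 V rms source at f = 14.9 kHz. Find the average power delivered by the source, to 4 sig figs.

ω = 2πf = 93620 rad/s
X_C = 1/(ωC) = 1314 Ω
Z = 1200 − j1314 Ω
|Z| = √(1200² + 1314²) = 1779 Ω
∠Z = arctan(-1314/1200) = -47.59°
I = V/|Z| = 786.8 μA
P = VI cos φ = 1.4 × 0.0007868 × cos(-47.59°) = 742.9 μW

742.9 μW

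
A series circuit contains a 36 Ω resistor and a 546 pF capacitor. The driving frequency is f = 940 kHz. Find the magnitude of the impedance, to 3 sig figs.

ω = 2πf = 5.906e+06 rad/s
X_C = 1/(ωC) = 310 Ω
Z = 36.0 − j310 Ω
|Z| = √(36.0² + 310²) = 312 Ω

312 Ω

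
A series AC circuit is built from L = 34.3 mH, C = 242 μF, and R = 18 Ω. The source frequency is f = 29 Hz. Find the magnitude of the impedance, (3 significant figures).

24.4 Ω

ω = 2πf = 182.2 rad/s
X_L = ωL = 6.25 Ω
X_C = 1/(ωC) = 22.7 Ω
Net reactance X = X_L − X_C = -16.4 Ω
Z = 18.0 − j16.4 Ω
|Z| = √(18.0² + 16.4²) = 24.4 Ω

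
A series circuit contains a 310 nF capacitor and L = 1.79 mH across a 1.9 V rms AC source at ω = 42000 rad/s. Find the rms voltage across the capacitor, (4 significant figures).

X_L = ωL = 75.18 Ω
X_C = 1/(ωC) = 76.80 Ω
Net reactance X = X_L − X_C = -1.625 Ω
Z = − j1.625 Ω
|Z| = √(0² + 1.625²) = 1.625 Ω
I = V/|Z| = 1.169 A
V_C = I·|Z_C| = 1.169 × 76.80 = 89.81 V

89.81 V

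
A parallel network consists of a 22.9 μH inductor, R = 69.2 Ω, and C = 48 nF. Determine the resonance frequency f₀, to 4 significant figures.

151.8 kHz

ω₀ = 1/√(LC) = 1/√(2.29e-05 × 4.8e-08) = 953800 rad/s
f₀ = ω₀/(2π) = 151.8 kHz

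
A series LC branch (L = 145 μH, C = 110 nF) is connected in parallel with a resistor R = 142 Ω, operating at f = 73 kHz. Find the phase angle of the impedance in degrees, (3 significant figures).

ω = 2πf = 458700 rad/s
X_L = ωL = 66.5 Ω
X_C = 1/(ωC) = 19.8 Ω
Branch 1: Z₁ = R = 142 Ω
Branch 2 (series LC): Z₂ = j(X_L − X_C) = j46.7 Ω
Parallel: Z = Z₁Z₂/(Z₁+Z₂), |Z| = 44.4 Ω, ∠Z = 71.8°

71.8°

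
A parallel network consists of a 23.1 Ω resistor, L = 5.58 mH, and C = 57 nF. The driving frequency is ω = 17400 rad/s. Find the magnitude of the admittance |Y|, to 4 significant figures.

44.28 mS

X_L = ωL = 97.09 Ω
X_C = 1/(ωC) = 1008 Ω
Parallel: admittances add. Y = 1/R + 1/(jωL) + jωC
Y = (0.04329 − j0.009308) S
|Y| = 0.04428 S → |Z| = 1/|Y| = 22.58 Ω, ∠Z = −∠Y = 12.13°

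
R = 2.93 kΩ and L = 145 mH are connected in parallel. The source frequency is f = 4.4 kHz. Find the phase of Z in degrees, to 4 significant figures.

36.16°

ω = 2πf = 27650 rad/s
X_L = ωL = 4009 Ω
Parallel: admittances add. Y = 1/R + 1/(jωL)
Y = (0.0003413 − j0.0002495) S
|Y| = 0.0004227 S → |Z| = 1/|Y| = 2365 Ω, ∠Z = −∠Y = 36.16°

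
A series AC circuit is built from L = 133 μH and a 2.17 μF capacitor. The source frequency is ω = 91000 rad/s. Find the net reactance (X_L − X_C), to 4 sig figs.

7.039 Ω

X_L = ωL = 12.10 Ω
X_C = 1/(ωC) = 5.064 Ω
X = 12.10 − 5.064 = 7.039 Ω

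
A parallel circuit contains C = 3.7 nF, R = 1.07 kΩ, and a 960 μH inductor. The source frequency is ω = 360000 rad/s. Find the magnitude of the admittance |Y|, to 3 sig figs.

X_L = ωL = 346 Ω
X_C = 1/(ωC) = 751 Ω
Parallel: admittances add. Y = 1/R + 1/(jωL) + jωC
Y = (0.000935 − j0.00156) S
|Y| = 0.00182 S → |Z| = 1/|Y| = 550 Ω, ∠Z = −∠Y = 59.1°

1.82 mS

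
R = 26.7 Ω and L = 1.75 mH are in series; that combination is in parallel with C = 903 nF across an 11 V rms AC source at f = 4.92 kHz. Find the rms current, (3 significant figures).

165 mA

ω = 2πf = 30910 rad/s
X_L = ωL = 54.1 Ω
X_C = 1/(ωC) = 35.8 Ω
Branch 1 (R+jX_L): Z₁ = 26.7 + j54.1 Ω, |Z₁| = 60.3 Ω
Branch 2 (−jX_C): Z₂ = −j35.8 Ω
Parallel: Z = Z₁Z₂/(Z₁+Z₂), |Z| = 66.8 Ω, ∠Z = -60.7°
I = V/|Z| = 11/66.8 = 165 mA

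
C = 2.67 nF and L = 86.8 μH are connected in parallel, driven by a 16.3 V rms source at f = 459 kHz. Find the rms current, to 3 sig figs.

ω = 2πf = 2.884e+06 rad/s
X_L = ωL = 250 Ω
X_C = 1/(ωC) = 130 Ω
Parallel: admittances add. Y = 1/(jωL) + jωC
Y = (0 + j0.00371) S
|Y| = 0.00371 S → |Z| = 1/|Y| = 270 Ω, ∠Z = −∠Y = -90.0°
I = V/|Z| = 16.3/270 = 60.4 mA

60.4 mA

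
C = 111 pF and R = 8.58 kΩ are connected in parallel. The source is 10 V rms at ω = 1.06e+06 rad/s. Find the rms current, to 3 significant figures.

X_C = 1/(ωC) = 8500 Ω
Parallel: admittances add. Y = 1/R + jωC
Y = (0.000117 + j0.000118) S
|Y| = 0.000166 S → |Z| = 1/|Y| = 6040 Ω, ∠Z = −∠Y = -45.3°
I = V/|Z| = 10/6040 = 1.66 mA

1.66 mA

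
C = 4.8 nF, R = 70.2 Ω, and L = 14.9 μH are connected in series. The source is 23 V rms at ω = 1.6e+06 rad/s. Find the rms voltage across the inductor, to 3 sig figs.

X_L = ωL = 23.8 Ω
X_C = 1/(ωC) = 130 Ω
Net reactance X = X_L − X_C = -106 Ω
Z = 70.2 − j106 Ω
|Z| = √(70.2² + 106²) = 127 Ω
I = V/|Z| = 180 mA
V_L = I·|Z_L| = 0.180 × 23.8 = 4.30 V

4.30 V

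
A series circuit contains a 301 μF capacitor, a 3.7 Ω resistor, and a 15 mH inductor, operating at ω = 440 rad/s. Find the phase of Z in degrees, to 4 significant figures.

X_L = ωL = 6.600 Ω
X_C = 1/(ωC) = 7.551 Ω
Net reactance X = X_L − X_C = -0.9506 Ω
Z = 3.700 − j0.9506 Ω
|Z| = √(3.700² + 0.9506²) = 3.820 Ω
∠Z = arctan(-0.9506/3.700) = -14.41°

-14.41°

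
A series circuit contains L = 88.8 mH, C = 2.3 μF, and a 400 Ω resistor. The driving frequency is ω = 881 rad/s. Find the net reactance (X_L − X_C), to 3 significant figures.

X_L = ωL = 78.2 Ω
X_C = 1/(ωC) = 494 Ω
X = 78.2 − 494 = -415 Ω

-415 Ω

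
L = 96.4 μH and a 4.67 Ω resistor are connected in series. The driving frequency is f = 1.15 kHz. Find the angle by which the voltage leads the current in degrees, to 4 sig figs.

ω = 2πf = 7226 rad/s
X_L = ωL = 0.6966 Ω
Z = 4.670 + j0.6966 Ω
|Z| = √(4.670² + 0.6966²) = 4.722 Ω
∠Z = arctan(0.6966/4.670) = 8.483°

8.483°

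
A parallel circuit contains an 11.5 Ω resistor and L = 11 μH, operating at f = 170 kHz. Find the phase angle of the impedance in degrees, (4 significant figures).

ω = 2πf = 1.068e+06 rad/s
X_L = ωL = 11.75 Ω
Parallel: admittances add. Y = 1/R + 1/(jωL)
Y = (0.08696 − j0.08511) S
|Y| = 0.1217 S → |Z| = 1/|Y| = 8.219 Ω, ∠Z = −∠Y = 44.39°

44.39°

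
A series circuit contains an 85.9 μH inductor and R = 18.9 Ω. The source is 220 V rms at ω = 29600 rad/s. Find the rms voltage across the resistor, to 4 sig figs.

X_L = ωL = 2.543 Ω
Z = 18.90 + j2.543 Ω
|Z| = √(18.90² + 2.543²) = 19.07 Ω
I = V/|Z| = 11.54 A
V_R = I·|Z_R| = 11.54 × 18.90 = 218.0 V

218.0 V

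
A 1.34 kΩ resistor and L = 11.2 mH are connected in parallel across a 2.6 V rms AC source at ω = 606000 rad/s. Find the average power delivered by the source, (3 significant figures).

X_L = ωL = 6790 Ω
Parallel: admittances add. Y = 1/R + 1/(jωL)
Y = (0.000746 − j0.000147) S
|Y| = 0.000761 S → |Z| = 1/|Y| = 1310 Ω, ∠Z = −∠Y = 11.2°
I = V/|Z| = 1.98 mA
P = VI cos φ = 2.6 × 0.00198 × cos(11.2°) = 5.04 mW

5.04 mW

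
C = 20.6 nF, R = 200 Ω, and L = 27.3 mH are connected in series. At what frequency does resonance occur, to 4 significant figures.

ω₀ = 1/√(LC) = 1/√(0.0273 × 2.06e-08) = 42170 rad/s
f₀ = ω₀/(2π) = 6.711 kHz

6.711 kHz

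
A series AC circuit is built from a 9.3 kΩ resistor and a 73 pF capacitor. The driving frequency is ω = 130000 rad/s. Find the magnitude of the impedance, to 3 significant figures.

106000 Ω

X_C = 1/(ωC) = 105000 Ω
Z = 9300 − j105000 Ω
|Z| = √(9300² + 105000²) = 106000 Ω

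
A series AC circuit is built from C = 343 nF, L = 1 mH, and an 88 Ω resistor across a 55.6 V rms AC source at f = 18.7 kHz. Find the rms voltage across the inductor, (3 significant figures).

ω = 2πf = 117500 rad/s
X_L = ωL = 117 Ω
X_C = 1/(ωC) = 24.8 Ω
Net reactance X = X_L − X_C = 92.7 Ω
Z = 88.0 + j92.7 Ω
|Z| = √(88.0² + 92.7²) = 128 Ω
I = V/|Z| = 435 mA
V_L = I·|Z_L| = 0.435 × 117 = 51.1 V

51.1 V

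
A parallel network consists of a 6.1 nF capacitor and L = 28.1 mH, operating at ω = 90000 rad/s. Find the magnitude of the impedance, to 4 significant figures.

X_L = ωL = 2529 Ω
X_C = 1/(ωC) = 1821 Ω
Parallel: admittances add. Y = 1/(jωL) + jωC
Y = (0 + j0.0001536) S
|Y| = 0.0001536 S → |Z| = 1/|Y| = 6511 Ω, ∠Z = −∠Y = -90.00°

6511 Ω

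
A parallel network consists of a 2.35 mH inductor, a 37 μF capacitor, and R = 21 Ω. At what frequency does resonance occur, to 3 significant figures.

ω₀ = 1/√(LC) = 1/√(0.00235 × 3.7e-05) = 3391 rad/s
f₀ = ω₀/(2π) = 540 Hz

540 Hz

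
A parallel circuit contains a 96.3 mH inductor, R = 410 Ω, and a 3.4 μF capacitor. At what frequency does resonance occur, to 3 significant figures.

ω₀ = 1/√(LC) = 1/√(0.0963 × 3.4e-06) = 1748 rad/s
f₀ = ω₀/(2π) = 278 Hz

278 Hz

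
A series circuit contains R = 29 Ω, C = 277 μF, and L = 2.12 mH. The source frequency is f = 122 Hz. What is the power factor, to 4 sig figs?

ω = 2πf = 766.5 rad/s
X_L = ωL = 1.625 Ω
X_C = 1/(ωC) = 4.710 Ω
Net reactance X = X_L − X_C = -3.084 Ω
Z = 29.00 − j3.084 Ω
|Z| = √(29.00² + 3.084²) = 29.16 Ω
∠Z = arctan(-3.084/29.00) = -6.071°
cos φ = cos(-6.071°) = 0.9944

0.9944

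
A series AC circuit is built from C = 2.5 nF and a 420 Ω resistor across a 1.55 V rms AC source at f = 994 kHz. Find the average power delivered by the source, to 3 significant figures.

5.59 mW

ω = 2πf = 6.245e+06 rad/s
X_C = 1/(ωC) = 64.0 Ω
Z = 420 − j64.0 Ω
|Z| = √(420² + 64.0²) = 425 Ω
∠Z = arctan(-64.0/420) = -8.67°
I = V/|Z| = 3.65 mA
P = VI cos φ = 1.55 × 0.00365 × cos(-8.67°) = 5.59 mW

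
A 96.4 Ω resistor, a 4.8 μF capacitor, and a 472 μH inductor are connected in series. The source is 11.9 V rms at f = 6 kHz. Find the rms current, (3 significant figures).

ω = 2πf = 37700 rad/s
X_L = ωL = 17.8 Ω
X_C = 1/(ωC) = 5.53 Ω
Net reactance X = X_L − X_C = 12.3 Ω
Z = 96.4 + j12.3 Ω
|Z| = √(96.4² + 12.3²) = 97.2 Ω
I = V/|Z| = 11.9/97.2 = 122 mA

122 mA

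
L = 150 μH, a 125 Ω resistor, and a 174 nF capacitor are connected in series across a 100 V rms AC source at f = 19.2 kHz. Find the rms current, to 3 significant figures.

ω = 2πf = 120600 rad/s
X_L = ωL = 18.1 Ω
X_C = 1/(ωC) = 47.6 Ω
Net reactance X = X_L − X_C = -29.5 Ω
Z = 125 − j29.5 Ω
|Z| = √(125² + 29.5²) = 128 Ω
I = V/|Z| = 100/128 = 779 mA

779 mA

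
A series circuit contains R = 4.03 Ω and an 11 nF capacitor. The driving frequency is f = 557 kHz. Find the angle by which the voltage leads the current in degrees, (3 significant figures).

-81.2°

ω = 2πf = 3.5e+06 rad/s
X_C = 1/(ωC) = 26.0 Ω
Z = 4.03 − j26.0 Ω
|Z| = √(4.03² + 26.0²) = 26.3 Ω
∠Z = arctan(-26.0/4.03) = -81.2°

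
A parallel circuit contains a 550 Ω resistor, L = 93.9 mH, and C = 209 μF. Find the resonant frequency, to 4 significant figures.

35.93 Hz

ω₀ = 1/√(LC) = 1/√(0.0939 × 0.000209) = 225.7 rad/s
f₀ = ω₀/(2π) = 35.93 Hz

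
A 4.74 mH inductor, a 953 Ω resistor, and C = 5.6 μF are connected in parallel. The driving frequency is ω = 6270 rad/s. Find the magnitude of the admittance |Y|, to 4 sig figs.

1.802 mS

X_L = ωL = 29.72 Ω
X_C = 1/(ωC) = 28.48 Ω
Parallel: admittances add. Y = 1/R + 1/(jωL) + jωC
Y = (0.001049 + j0.001464) S
|Y| = 0.001802 S → |Z| = 1/|Y| = 555.1 Ω, ∠Z = −∠Y = -54.38°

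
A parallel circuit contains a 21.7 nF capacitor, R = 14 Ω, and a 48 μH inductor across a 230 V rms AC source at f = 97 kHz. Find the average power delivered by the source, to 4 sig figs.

ω = 2πf = 609500 rad/s
X_L = ωL = 29.25 Ω
X_C = 1/(ωC) = 75.61 Ω
Parallel: admittances add. Y = 1/R + 1/(jωL) + jωC
Y = (0.07143 − j0.02096) S
|Y| = 0.07444 S → |Z| = 1/|Y| = 13.43 Ω, ∠Z = −∠Y = 16.35°
I = V/|Z| = 17.12 A
P = VI cos φ = 230 × 17.12 × cos(16.35°) = 3.779 kW

3.779 kW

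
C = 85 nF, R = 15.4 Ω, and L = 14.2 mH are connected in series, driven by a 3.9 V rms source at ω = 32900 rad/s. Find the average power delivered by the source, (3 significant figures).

X_L = ωL = 467 Ω
X_C = 1/(ωC) = 358 Ω
Net reactance X = X_L − X_C = 110 Ω
Z = 15.4 + j110 Ω
|Z| = √(15.4² + 110²) = 111 Ω
∠Z = arctan(110/15.4) = 82.0°
I = V/|Z| = 35.2 mA
P = VI cos φ = 3.9 × 0.0352 × cos(82.0°) = 19.1 mW

19.1 mW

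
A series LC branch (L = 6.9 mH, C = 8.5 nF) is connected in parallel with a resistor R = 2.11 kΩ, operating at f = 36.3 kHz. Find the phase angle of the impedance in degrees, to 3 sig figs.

63.4°

ω = 2πf = 228100 rad/s
X_L = ωL = 1570 Ω
X_C = 1/(ωC) = 516 Ω
Branch 1: Z₁ = R = 2110 Ω
Branch 2 (series LC): Z₂ = j(X_L − X_C) = j1060 Ω
Parallel: Z = Z₁Z₂/(Z₁+Z₂), |Z| = 946 Ω, ∠Z = 63.4°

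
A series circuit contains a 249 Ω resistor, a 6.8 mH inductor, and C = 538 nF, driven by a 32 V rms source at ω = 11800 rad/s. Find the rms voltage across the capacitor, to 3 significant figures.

19.3 V

X_L = ωL = 80.2 Ω
X_C = 1/(ωC) = 158 Ω
Net reactance X = X_L − X_C = -77.3 Ω
Z = 249 − j77.3 Ω
|Z| = √(249² + 77.3²) = 261 Ω
I = V/|Z| = 123 mA
V_C = I·|Z_C| = 0.123 × 158 = 19.3 V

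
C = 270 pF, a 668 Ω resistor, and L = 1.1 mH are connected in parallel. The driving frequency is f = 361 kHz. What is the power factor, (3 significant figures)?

0.990

ω = 2πf = 2.268e+06 rad/s
X_L = ωL = 2500 Ω
X_C = 1/(ωC) = 1630 Ω
Parallel: admittances add. Y = 1/R + 1/(jωL) + jωC
Y = (0.00150 + j0.000212) S
|Y| = 0.00151 S → |Z| = 1/|Y| = 661 Ω, ∠Z = −∠Y = -8.05°
cos φ = cos(-8.05°) = 0.990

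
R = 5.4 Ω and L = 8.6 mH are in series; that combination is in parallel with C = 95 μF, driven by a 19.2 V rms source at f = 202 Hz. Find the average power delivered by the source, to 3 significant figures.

ω = 2πf = 1269 rad/s
X_L = ωL = 10.9 Ω
X_C = 1/(ωC) = 8.29 Ω
Branch 1 (R+jX_L): Z₁ = 5.40 + j10.9 Ω, |Z₁| = 12.2 Ω
Branch 2 (−jX_C): Z₂ = −j8.29 Ω
Parallel: Z = Z₁Z₂/(Z₁+Z₂), |Z| = 16.8 Ω, ∠Z = -52.2°
I = V/|Z| = 1.14 A
P = VI cos φ = 19.2 × 1.14 × cos(-52.2°) = 13.4 W

13.4 W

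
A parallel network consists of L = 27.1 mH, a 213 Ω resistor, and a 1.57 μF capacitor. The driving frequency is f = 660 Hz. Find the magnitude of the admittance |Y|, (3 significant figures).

5.27 mS

ω = 2πf = 4147 rad/s
X_L = ωL = 112 Ω
X_C = 1/(ωC) = 154 Ω
Parallel: admittances add. Y = 1/R + 1/(jωL) + jωC
Y = (0.00469 − j0.00239) S
|Y| = 0.00527 S → |Z| = 1/|Y| = 190 Ω, ∠Z = −∠Y = 27.0°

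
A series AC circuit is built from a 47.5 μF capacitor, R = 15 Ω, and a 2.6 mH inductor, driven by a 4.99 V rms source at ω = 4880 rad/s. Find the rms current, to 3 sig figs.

290 mA

X_L = ωL = 12.7 Ω
X_C = 1/(ωC) = 4.31 Ω
Net reactance X = X_L − X_C = 8.37 Ω
Z = 15.0 + j8.37 Ω
|Z| = √(15.0² + 8.37²) = 17.2 Ω
I = V/|Z| = 4.99/17.2 = 290 mA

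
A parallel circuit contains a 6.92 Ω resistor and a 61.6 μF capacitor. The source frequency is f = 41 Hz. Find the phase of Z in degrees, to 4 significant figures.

-6.267°

ω = 2πf = 257.6 rad/s
X_C = 1/(ωC) = 63.02 Ω
Parallel: admittances add. Y = 1/R + jωC
Y = (0.1445 + j0.01587) S
|Y| = 0.1454 S → |Z| = 1/|Y| = 6.879 Ω, ∠Z = −∠Y = -6.267°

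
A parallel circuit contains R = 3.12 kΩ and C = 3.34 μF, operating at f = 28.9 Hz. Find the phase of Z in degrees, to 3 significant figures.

ω = 2πf = 181.6 rad/s
X_C = 1/(ωC) = 1650 Ω
Parallel: admittances add. Y = 1/R + jωC
Y = (0.000321 + j0.000606) S
|Y| = 0.000686 S → |Z| = 1/|Y| = 1460 Ω, ∠Z = −∠Y = -62.1°

-62.1°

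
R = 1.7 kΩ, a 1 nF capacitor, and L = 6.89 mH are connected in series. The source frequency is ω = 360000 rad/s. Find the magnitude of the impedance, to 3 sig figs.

1730 Ω

X_L = ωL = 2480 Ω
X_C = 1/(ωC) = 2780 Ω
Net reactance X = X_L − X_C = -297 Ω
Z = 1700 − j297 Ω
|Z| = √(1700² + 297²) = 1730 Ω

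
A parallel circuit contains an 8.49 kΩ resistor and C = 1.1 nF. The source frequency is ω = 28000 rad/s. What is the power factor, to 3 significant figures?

0.967

X_C = 1/(ωC) = 32500 Ω
Parallel: admittances add. Y = 1/R + jωC
Y = (0.000118 + j3.08e-05) S
|Y| = 0.000122 S → |Z| = 1/|Y| = 8210 Ω, ∠Z = −∠Y = -14.7°
cos φ = cos(-14.7°) = 0.967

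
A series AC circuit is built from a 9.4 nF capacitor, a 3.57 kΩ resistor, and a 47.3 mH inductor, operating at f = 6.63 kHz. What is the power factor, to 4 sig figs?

ω = 2πf = 41660 rad/s
X_L = ωL = 1970 Ω
X_C = 1/(ωC) = 2554 Ω
Net reactance X = X_L − X_C = -583.4 Ω
Z = 3570 − j583.4 Ω
|Z| = √(3570² + 583.4²) = 3617 Ω
∠Z = arctan(-583.4/3570) = -9.280°
cos φ = cos(-9.280°) = 0.9869

0.9869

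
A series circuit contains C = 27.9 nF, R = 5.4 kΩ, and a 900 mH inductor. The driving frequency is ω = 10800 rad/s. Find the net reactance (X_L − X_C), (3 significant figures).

6400 Ω

X_L = ωL = 9720 Ω
X_C = 1/(ωC) = 3320 Ω
X = 9720 − 3320 = 6400 Ω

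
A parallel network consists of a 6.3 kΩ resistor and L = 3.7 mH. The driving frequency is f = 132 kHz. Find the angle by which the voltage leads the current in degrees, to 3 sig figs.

64.0°

ω = 2πf = 829400 rad/s
X_L = ωL = 3070 Ω
Parallel: admittances add. Y = 1/R + 1/(jωL)
Y = (0.000159 − j0.000326) S
|Y| = 0.000362 S → |Z| = 1/|Y| = 2760 Ω, ∠Z = −∠Y = 64.0°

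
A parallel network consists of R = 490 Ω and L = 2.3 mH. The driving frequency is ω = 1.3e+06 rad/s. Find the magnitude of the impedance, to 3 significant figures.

X_L = ωL = 2990 Ω
Parallel: admittances add. Y = 1/R + 1/(jωL)
Y = (0.00204 − j0.000334) S
|Y| = 0.00207 S → |Z| = 1/|Y| = 484 Ω, ∠Z = −∠Y = 9.31°

484 Ω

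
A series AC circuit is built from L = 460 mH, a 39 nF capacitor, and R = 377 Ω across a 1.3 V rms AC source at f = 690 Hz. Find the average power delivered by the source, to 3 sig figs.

ω = 2πf = 4335 rad/s
X_L = ωL = 1990 Ω
X_C = 1/(ωC) = 5910 Ω
Net reactance X = X_L − X_C = -3920 Ω
Z = 377 − j3920 Ω
|Z| = √(377² + 3920²) = 3940 Ω
∠Z = arctan(-3920/377) = -84.5°
I = V/|Z| = 330 μA
P = VI cos φ = 1.3 × 0.000330 × cos(-84.5°) = 41.1 μW

41.1 μW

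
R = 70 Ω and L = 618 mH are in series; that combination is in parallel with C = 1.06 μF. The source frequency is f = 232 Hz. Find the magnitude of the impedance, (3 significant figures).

2220 Ω

ω = 2πf = 1458 rad/s
X_L = ωL = 901 Ω
X_C = 1/(ωC) = 647 Ω
Branch 1 (R+jX_L): Z₁ = 70.0 + j901 Ω, |Z₁| = 904 Ω
Branch 2 (−jX_C): Z₂ = −j647 Ω
Parallel: Z = Z₁Z₂/(Z₁+Z₂), |Z| = 2220 Ω, ∠Z = -79.0°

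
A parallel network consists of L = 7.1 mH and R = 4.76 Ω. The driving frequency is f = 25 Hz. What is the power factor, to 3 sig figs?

0.228

ω = 2πf = 157.1 rad/s
X_L = ωL = 1.12 Ω
Parallel: admittances add. Y = 1/R + 1/(jωL)
Y = (0.210 − j0.897) S
|Y| = 0.921 S → |Z| = 1/|Y| = 1.09 Ω, ∠Z = −∠Y = 76.8°
cos φ = cos(76.8°) = 0.228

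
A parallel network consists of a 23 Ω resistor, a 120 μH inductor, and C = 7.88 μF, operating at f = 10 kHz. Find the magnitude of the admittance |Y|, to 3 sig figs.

365 mS

ω = 2πf = 62830 rad/s
X_L = ωL = 7.54 Ω
X_C = 1/(ωC) = 2.02 Ω
Parallel: admittances add. Y = 1/R + 1/(jωL) + jωC
Y = (0.0435 + j0.362) S
|Y| = 0.365 S → |Z| = 1/|Y| = 2.74 Ω, ∠Z = −∠Y = -83.2°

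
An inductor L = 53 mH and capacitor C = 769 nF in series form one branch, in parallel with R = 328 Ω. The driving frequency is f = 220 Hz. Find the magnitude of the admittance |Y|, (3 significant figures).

ω = 2πf = 1382 rad/s
X_L = ωL = 73.3 Ω
X_C = 1/(ωC) = 941 Ω
Branch 1: Z₁ = R = 328 Ω
Branch 2 (series LC): Z₂ = j(X_L − X_C) = −j867 Ω
Parallel: Z = Z₁Z₂/(Z₁+Z₂), |Z| = 307 Ω, ∠Z = -20.7°
|Y| = 1/|Z| = 3.26 mS

3.26 mS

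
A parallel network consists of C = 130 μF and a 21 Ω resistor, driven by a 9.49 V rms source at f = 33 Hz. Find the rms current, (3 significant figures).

ω = 2πf = 207.3 rad/s
X_C = 1/(ωC) = 37.1 Ω
Parallel: admittances add. Y = 1/R + jωC
Y = (0.0476 + j0.0270) S
|Y| = 0.0547 S → |Z| = 1/|Y| = 18.3 Ω, ∠Z = −∠Y = -29.5°
I = V/|Z| = 9.49/18.3 = 519 mA

519 mA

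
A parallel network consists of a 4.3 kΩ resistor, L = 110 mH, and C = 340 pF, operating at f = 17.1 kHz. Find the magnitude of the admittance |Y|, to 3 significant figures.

ω = 2πf = 107400 rad/s
X_L = ωL = 11800 Ω
X_C = 1/(ωC) = 27400 Ω
Parallel: admittances add. Y = 1/R + 1/(jωL) + jωC
Y = (0.000233 − j4.81e-05) S
|Y| = 0.000237 S → |Z| = 1/|Y| = 4210 Ω, ∠Z = −∠Y = 11.7°

237 μS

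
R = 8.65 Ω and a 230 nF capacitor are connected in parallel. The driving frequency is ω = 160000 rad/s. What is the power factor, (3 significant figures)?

0.953

X_C = 1/(ωC) = 27.2 Ω
Parallel: admittances add. Y = 1/R + jωC
Y = (0.116 + j0.0368) S
|Y| = 0.121 S → |Z| = 1/|Y| = 8.24 Ω, ∠Z = −∠Y = -17.7°
cos φ = cos(-17.7°) = 0.953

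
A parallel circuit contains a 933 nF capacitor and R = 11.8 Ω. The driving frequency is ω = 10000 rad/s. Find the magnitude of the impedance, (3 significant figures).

11.7 Ω

X_C = 1/(ωC) = 107 Ω
Parallel: admittances add. Y = 1/R + jωC
Y = (0.0847 + j0.00933) S
|Y| = 0.0853 S → |Z| = 1/|Y| = 11.7 Ω, ∠Z = −∠Y = -6.28°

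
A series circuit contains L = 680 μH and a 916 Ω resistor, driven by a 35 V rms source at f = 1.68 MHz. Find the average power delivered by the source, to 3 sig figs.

21.4 mW

ω = 2πf = 1.056e+07 rad/s
X_L = ωL = 7180 Ω
Z = 916 + j7180 Ω
|Z| = √(916² + 7180²) = 7240 Ω
∠Z = arctan(7180/916) = 82.7°
I = V/|Z| = 4.84 mA
P = VI cos φ = 35 × 0.00484 × cos(82.7°) = 21.4 mW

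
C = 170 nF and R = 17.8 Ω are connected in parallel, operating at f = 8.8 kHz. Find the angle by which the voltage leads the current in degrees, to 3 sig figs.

ω = 2πf = 55290 rad/s
X_C = 1/(ωC) = 106 Ω
Parallel: admittances add. Y = 1/R + jωC
Y = (0.0562 + j0.00940) S
|Y| = 0.0570 S → |Z| = 1/|Y| = 17.6 Ω, ∠Z = −∠Y = -9.50°

-9.50°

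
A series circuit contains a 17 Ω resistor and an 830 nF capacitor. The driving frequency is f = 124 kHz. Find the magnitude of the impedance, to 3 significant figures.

ω = 2πf = 779100 rad/s
X_C = 1/(ωC) = 1.55 Ω
Z = 17.0 − j1.55 Ω
|Z| = √(17.0² + 1.55²) = 17.1 Ω

17.1 Ω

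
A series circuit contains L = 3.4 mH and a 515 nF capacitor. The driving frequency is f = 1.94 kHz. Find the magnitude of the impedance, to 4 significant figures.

ω = 2πf = 12190 rad/s
X_L = ωL = 41.44 Ω
X_C = 1/(ωC) = 159.3 Ω
Net reactance X = X_L − X_C = -117.9 Ω
Z = − j117.9 Ω
|Z| = √(0² + 117.9²) = 117.9 Ω

117.9 Ω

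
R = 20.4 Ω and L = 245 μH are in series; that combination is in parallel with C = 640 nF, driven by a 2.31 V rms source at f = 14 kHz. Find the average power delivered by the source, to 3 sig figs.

124 mW

ω = 2πf = 87960 rad/s
X_L = ωL = 21.6 Ω
X_C = 1/(ωC) = 17.8 Ω
Branch 1 (R+jX_L): Z₁ = 20.4 + j21.6 Ω, |Z₁| = 29.7 Ω
Branch 2 (−jX_C): Z₂ = −j17.8 Ω
Parallel: Z = Z₁Z₂/(Z₁+Z₂), |Z| = 25.4 Ω, ∠Z = -53.9°
I = V/|Z| = 90.9 mA
P = VI cos φ = 2.31 × 0.0909 × cos(-53.9°) = 124 mW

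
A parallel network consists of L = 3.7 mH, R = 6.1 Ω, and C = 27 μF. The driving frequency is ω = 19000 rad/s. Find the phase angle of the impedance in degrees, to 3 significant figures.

X_L = ωL = 70.3 Ω
X_C = 1/(ωC) = 1.95 Ω
Parallel: admittances add. Y = 1/R + 1/(jωL) + jωC
Y = (0.164 + j0.499) S
|Y| = 0.525 S → |Z| = 1/|Y| = 1.90 Ω, ∠Z = −∠Y = -71.8°

-71.8°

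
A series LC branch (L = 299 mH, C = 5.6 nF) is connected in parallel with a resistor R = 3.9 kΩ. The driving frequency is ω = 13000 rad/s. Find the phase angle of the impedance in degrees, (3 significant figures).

X_L = ωL = 3890 Ω
X_C = 1/(ωC) = 13700 Ω
Branch 1: Z₁ = R = 3900 Ω
Branch 2 (series LC): Z₂ = j(X_L − X_C) = −j9850 Ω
Parallel: Z = Z₁Z₂/(Z₁+Z₂), |Z| = 3630 Ω, ∠Z = -21.6°

-21.6°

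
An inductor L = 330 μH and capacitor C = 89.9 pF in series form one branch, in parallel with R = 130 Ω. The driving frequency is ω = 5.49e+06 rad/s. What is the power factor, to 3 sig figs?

0.855

X_L = ωL = 1810 Ω
X_C = 1/(ωC) = 2030 Ω
Branch 1: Z₁ = R = 130 Ω
Branch 2 (series LC): Z₂ = j(X_L − X_C) = −j214 Ω
Parallel: Z = Z₁Z₂/(Z₁+Z₂), |Z| = 111 Ω, ∠Z = -31.2°
cos φ = cos(-31.2°) = 0.855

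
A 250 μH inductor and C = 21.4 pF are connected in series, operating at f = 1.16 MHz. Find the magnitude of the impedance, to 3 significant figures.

4590 Ω

ω = 2πf = 7.288e+06 rad/s
X_L = ωL = 1820 Ω
X_C = 1/(ωC) = 6410 Ω
Net reactance X = X_L − X_C = -4590 Ω
Z = − j4590 Ω
|Z| = √(0² + 4590²) = 4590 Ω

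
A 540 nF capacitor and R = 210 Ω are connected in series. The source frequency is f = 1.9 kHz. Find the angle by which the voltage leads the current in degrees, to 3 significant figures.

ω = 2πf = 11940 rad/s
X_C = 1/(ωC) = 155 Ω
Z = 210 − j155 Ω
|Z| = √(210² + 155²) = 261 Ω
∠Z = arctan(-155/210) = -36.5°

-36.5°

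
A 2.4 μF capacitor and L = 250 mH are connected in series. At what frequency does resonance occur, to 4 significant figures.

ω₀ = 1/√(LC) = 1/√(0.25 × 2.4e-06) = 1291 rad/s
f₀ = ω₀/(2π) = 205.5 Hz

205.5 Hz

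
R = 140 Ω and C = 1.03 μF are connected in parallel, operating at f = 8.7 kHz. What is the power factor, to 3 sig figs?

ω = 2πf = 54660 rad/s
X_C = 1/(ωC) = 17.8 Ω
Parallel: admittances add. Y = 1/R + jωC
Y = (0.00714 + j0.0563) S
|Y| = 0.0568 S → |Z| = 1/|Y| = 17.6 Ω, ∠Z = −∠Y = -82.8°
cos φ = cos(-82.8°) = 0.126

0.126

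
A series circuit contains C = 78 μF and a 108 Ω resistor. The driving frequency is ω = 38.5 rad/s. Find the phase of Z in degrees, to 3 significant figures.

X_C = 1/(ωC) = 333 Ω
Z = 108 − j333 Ω
|Z| = √(108² + 333²) = 350 Ω
∠Z = arctan(-333/108) = -72.0°

-72.0°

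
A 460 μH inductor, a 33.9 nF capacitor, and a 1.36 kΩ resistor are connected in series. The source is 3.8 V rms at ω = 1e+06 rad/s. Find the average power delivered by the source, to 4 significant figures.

X_L = ωL = 460.0 Ω
X_C = 1/(ωC) = 29.50 Ω
Net reactance X = X_L − X_C = 430.5 Ω
Z = 1360 + j430.5 Ω
|Z| = √(1360² + 430.5²) = 1427 Ω
∠Z = arctan(430.5/1360) = 17.56°
I = V/|Z| = 2.664 mA
P = VI cos φ = 3.8 × 0.002664 × cos(17.56°) = 9.651 mW

9.651 mW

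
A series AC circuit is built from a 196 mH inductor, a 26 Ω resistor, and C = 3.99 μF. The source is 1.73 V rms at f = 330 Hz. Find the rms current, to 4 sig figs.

6.034 mA

ω = 2πf = 2073 rad/s
X_L = ωL = 406.4 Ω
X_C = 1/(ωC) = 120.9 Ω
Net reactance X = X_L − X_C = 285.5 Ω
Z = 26.00 + j285.5 Ω
|Z| = √(26.00² + 285.5²) = 286.7 Ω
I = V/|Z| = 1.73/286.7 = 6.034 mA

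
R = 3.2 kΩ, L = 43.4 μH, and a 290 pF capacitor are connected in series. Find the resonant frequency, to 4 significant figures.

1.419 MHz

ω₀ = 1/√(LC) = 1/√(4.34e-05 × 2.9e-10) = 8.914e+06 rad/s
f₀ = ω₀/(2π) = 1.419 MHz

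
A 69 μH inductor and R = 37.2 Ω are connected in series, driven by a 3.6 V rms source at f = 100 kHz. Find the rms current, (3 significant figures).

ω = 2πf = 628300 rad/s
X_L = ωL = 43.4 Ω
Z = 37.2 + j43.4 Ω
|Z| = √(37.2² + 43.4²) = 57.1 Ω
I = V/|Z| = 3.6/57.1 = 63.0 mA

63.0 mA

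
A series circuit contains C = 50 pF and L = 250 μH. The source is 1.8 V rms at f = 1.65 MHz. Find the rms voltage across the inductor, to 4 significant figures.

ω = 2πf = 1.037e+07 rad/s
X_L = ωL = 2592 Ω
X_C = 1/(ωC) = 1929 Ω
Net reactance X = X_L − X_C = 662.7 Ω
Z = j662.7 Ω
|Z| = √(0² + 662.7²) = 662.7 Ω
I = V/|Z| = 2.716 mA
V_L = I·|Z_L| = 0.002716 × 2592 = 7.040 V

7.040 V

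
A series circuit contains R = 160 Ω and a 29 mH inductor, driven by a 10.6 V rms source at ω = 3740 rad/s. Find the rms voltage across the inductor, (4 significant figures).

5.948 V

X_L = ωL = 108.5 Ω
Z = 160.0 + j108.5 Ω
|Z| = √(160.0² + 108.5²) = 193.3 Ω
I = V/|Z| = 54.84 mA
V_L = I·|Z_L| = 0.05484 × 108.5 = 5.948 V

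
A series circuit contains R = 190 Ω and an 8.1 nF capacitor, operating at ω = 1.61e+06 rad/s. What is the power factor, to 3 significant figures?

X_C = 1/(ωC) = 76.7 Ω
Z = 190 − j76.7 Ω
|Z| = √(190² + 76.7²) = 205 Ω
∠Z = arctan(-76.7/190) = -22.0°
cos φ = cos(-22.0°) = 0.927

0.927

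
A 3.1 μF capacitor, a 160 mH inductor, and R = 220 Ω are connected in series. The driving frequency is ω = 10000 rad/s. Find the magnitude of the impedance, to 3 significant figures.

X_L = ωL = 1600 Ω
X_C = 1/(ωC) = 32.3 Ω
Net reactance X = X_L − X_C = 1570 Ω
Z = 220 + j1570 Ω
|Z| = √(220² + 1570²) = 1580 Ω

1580 Ω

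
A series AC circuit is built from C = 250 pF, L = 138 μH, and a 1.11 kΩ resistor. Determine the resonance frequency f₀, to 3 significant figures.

857 kHz

ω₀ = 1/√(LC) = 1/√(0.000138 × 2.5e-10) = 5.384e+06 rad/s
f₀ = ω₀/(2π) = 857 kHz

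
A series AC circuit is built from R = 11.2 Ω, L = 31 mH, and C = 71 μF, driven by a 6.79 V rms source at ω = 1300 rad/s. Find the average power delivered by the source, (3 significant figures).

X_L = ωL = 40.3 Ω
X_C = 1/(ωC) = 10.8 Ω
Net reactance X = X_L − X_C = 29.5 Ω
Z = 11.2 + j29.5 Ω
|Z| = √(11.2² + 29.5²) = 31.5 Ω
∠Z = arctan(29.5/11.2) = 69.2°
I = V/|Z| = 215 mA
P = VI cos φ = 6.79 × 0.215 × cos(69.2°) = 520 mW

520 mW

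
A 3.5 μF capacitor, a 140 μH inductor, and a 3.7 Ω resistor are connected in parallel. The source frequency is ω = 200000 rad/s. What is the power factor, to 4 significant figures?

X_L = ωL = 28.00 Ω
X_C = 1/(ωC) = 1.429 Ω
Parallel: admittances add. Y = 1/R + 1/(jωL) + jωC
Y = (0.2703 + j0.6643) S
|Y| = 0.7172 S → |Z| = 1/|Y| = 1.394 Ω, ∠Z = −∠Y = -67.86°
cos φ = cos(-67.86°) = 0.3769

0.3769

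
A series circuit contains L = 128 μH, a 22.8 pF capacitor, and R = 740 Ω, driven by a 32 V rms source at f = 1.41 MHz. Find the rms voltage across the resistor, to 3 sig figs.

ω = 2πf = 8.859e+06 rad/s
X_L = ωL = 1130 Ω
X_C = 1/(ωC) = 4950 Ω
Net reactance X = X_L − X_C = -3820 Ω
Z = 740 − j3820 Ω
|Z| = √(740² + 3820²) = 3890 Ω
I = V/|Z| = 8.23 mA
V_R = I·|Z_R| = 0.00823 × 740 = 6.09 V

6.09 V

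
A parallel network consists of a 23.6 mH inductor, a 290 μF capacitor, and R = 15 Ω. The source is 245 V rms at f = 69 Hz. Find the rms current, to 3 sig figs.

17.7 A

ω = 2πf = 433.5 rad/s
X_L = ωL = 10.2 Ω
X_C = 1/(ωC) = 7.95 Ω
Parallel: admittances add. Y = 1/R + 1/(jωL) + jωC
Y = (0.0667 + j0.0280) S
|Y| = 0.0723 S → |Z| = 1/|Y| = 13.8 Ω, ∠Z = −∠Y = -22.8°
I = V/|Z| = 245/13.8 = 17.7 A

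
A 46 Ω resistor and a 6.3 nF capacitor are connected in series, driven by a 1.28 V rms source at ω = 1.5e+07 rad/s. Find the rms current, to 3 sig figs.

X_C = 1/(ωC) = 10.6 Ω
Z = 46.0 − j10.6 Ω
|Z| = √(46.0² + 10.6²) = 47.2 Ω
I = V/|Z| = 1.28/47.2 = 27.1 mA

27.1 mA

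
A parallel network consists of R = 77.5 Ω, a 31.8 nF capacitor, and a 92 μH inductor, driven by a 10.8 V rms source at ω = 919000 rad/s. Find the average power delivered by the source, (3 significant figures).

X_L = ωL = 84.5 Ω
X_C = 1/(ωC) = 34.2 Ω
Parallel: admittances add. Y = 1/R + 1/(jωL) + jωC
Y = (0.0129 + j0.0174) S
|Y| = 0.0217 S → |Z| = 1/|Y| = 46.2 Ω, ∠Z = −∠Y = -53.4°
I = V/|Z| = 234 mA
P = VI cos φ = 10.8 × 0.234 × cos(-53.4°) = 1.51 W

1.51 W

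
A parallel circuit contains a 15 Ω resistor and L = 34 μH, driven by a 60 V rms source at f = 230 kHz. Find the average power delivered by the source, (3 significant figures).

ω = 2πf = 1.445e+06 rad/s
X_L = ωL = 49.1 Ω
Parallel: admittances add. Y = 1/R + 1/(jωL)
Y = (0.0667 − j0.0204) S
|Y| = 0.0697 S → |Z| = 1/|Y| = 14.3 Ω, ∠Z = −∠Y = 17.0°
I = V/|Z| = 4.18 A
P = VI cos φ = 60 × 4.18 × cos(17.0°) = 240 W

240 W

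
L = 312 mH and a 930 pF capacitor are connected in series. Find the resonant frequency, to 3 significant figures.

9.34 kHz

ω₀ = 1/√(LC) = 1/√(0.312 × 9.3e-10) = 58710 rad/s
f₀ = ω₀/(2π) = 9.34 kHz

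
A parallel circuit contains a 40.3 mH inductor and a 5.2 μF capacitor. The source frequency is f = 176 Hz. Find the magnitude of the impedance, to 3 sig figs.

ω = 2πf = 1106 rad/s
X_L = ωL = 44.6 Ω
X_C = 1/(ωC) = 174 Ω
Parallel: admittances add. Y = 1/(jωL) + jωC
Y = (0 − j0.0167) S
|Y| = 0.0167 S → |Z| = 1/|Y| = 59.9 Ω, ∠Z = −∠Y = 90.0°

59.9 Ω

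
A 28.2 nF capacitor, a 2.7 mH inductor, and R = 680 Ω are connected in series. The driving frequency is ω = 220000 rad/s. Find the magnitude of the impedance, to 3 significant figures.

X_L = ωL = 594 Ω
X_C = 1/(ωC) = 161 Ω
Net reactance X = X_L − X_C = 433 Ω
Z = 680 + j433 Ω
|Z| = √(680² + 433²) = 806 Ω

806 Ω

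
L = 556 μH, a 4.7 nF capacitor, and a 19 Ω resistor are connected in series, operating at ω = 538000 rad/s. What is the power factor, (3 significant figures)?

0.193

X_L = ωL = 299 Ω
X_C = 1/(ωC) = 395 Ω
Net reactance X = X_L − X_C = -96.3 Ω
Z = 19.0 − j96.3 Ω
|Z| = √(19.0² + 96.3²) = 98.2 Ω
∠Z = arctan(-96.3/19.0) = -78.8°
cos φ = cos(-78.8°) = 0.193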